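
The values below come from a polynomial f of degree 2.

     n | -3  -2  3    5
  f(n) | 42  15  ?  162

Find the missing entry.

The 3 known points determine the degree-2 polynomial uniquely.
Write f(n) = an^2 + bn + c. Substituting each data point gives a linear system:
  9a - 3b + c = 42
  4a - 2b + c = 15
  25a + 5b + c = 162
Solving the system yields a = 6, b = 3, c = -3.
So f(n) = 6n^2 + 3n - 3.
Then f(3) = 60.

60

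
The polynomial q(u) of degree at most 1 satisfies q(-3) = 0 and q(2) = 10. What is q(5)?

16

Using the Lagrange interpolation formula with nodes -3, 2:
  L_0(u) = (u - 2) / -5
  L_1(u) = (u + 3) / 5
Then q(u) = 0·L_0(u) + 10·L_1(u).
Expanding and collecting terms gives q(u) = 2u + 6.
Evaluating at u = 5: q(5) = 16.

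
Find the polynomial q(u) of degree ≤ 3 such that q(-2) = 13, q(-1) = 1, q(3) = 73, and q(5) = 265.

q(u) = u^3 + 6u^2 - u - 5

Using the Lagrange interpolation formula with nodes -2, -1, 3, 5:
  L_0(u) = (u + 1)(u - 3)(u - 5) / -35
  L_1(u) = (u + 2)(u - 3)(u - 5) / 24
  L_2(u) = (u + 2)(u + 1)(u - 5) / -40
  L_3(u) = (u + 2)(u + 1)(u - 3) / 84
Then q(u) = 13·L_0(u) + 1·L_1(u) + 73·L_2(u) + 265·L_3(u).
Expanding and collecting terms gives q(u) = u^3 + 6u^2 - u - 5.
Check: q(-1) = 1. ✓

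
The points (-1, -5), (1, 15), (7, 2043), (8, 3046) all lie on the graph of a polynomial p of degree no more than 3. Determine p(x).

Write p(x) = ax^3 + bx^2 + cx + d. Substituting each data point gives a linear system:
  -a + b - c + d = -5
  a + b + c + d = 15
  343a + 49b + 7c + d = 2043
  512a + 64b + 8c + d = 3046
Solving the system yields a = 6, b = -1, c = 4, d = 6.
So p(x) = 6x³ - x² + 4x + 6.
Check: p(8) = 3046. ✓

p(x) = 6x^3 - x^2 + 4x + 6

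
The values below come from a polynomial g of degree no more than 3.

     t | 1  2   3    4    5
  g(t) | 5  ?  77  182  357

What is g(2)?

The 4 known points determine the degree-3 polynomial uniquely.
Write g(t) = at^3 + bt^2 + ct + d. Substituting each data point gives a linear system:
  a + b + c + d = 5
  27a + 9b + 3c + d = 77
  64a + 16b + 4c + d = 182
  125a + 25b + 5c + d = 357
Solving the system yields a = 3, b = -1, c = 1, d = 2.
So g(t) = 3t^3 - t^2 + t + 2.
Then g(2) = 24.

24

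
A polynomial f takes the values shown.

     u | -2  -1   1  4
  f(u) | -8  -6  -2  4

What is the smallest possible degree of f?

1

Divided differences on the nodes -2, -1, 1, 4:
  order 0: -8  -6  -2  4
  order 1: 2  2  2
  order 2: 0  0
  order 3: 0
The order-1 divided differences are all 2 (nonzero) and every higher order vanishes, so the data lies on a polynomial of degree exactly 1.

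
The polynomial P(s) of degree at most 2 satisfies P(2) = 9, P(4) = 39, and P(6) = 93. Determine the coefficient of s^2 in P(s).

Write P(s) = as^2 + bs + c. Substituting each data point gives a linear system:
  4a + 2b + c = 9
  16a + 4b + c = 39
  36a + 6b + c = 93
Solving the system yields a = 3, b = -3, c = 3.
So P(s) = 3s² - 3s + 3.
The leading coefficient is 3.

3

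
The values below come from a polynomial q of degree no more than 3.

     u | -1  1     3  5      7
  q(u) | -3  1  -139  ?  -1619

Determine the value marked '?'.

On equispaced nodes a degree-3 polynomial has vanishing fourth forward difference, so
  q(-1) - 4·q(1) + 6·q(3) - 4·q(5) + q(7) = 0.
Substituting the known values and solving for q(5):
  -4·q(5) = 2460
  q(5) = -615.

-615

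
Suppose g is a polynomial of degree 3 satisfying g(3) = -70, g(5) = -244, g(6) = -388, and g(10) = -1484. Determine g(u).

g(u) = -u^3 - 5u^2 + 2u - 4

Write g(u) = au^3 + bu^2 + cu + d. Substituting each data point gives a linear system:
  27a + 9b + 3c + d = -70
  125a + 25b + 5c + d = -244
  216a + 36b + 6c + d = -388
  1000a + 100b + 10c + d = -1484
Solving the system yields a = -1, b = -5, c = 2, d = -4.
So g(u) = -u³ - 5u² + 2u - 4.
Check: g(5) = -244. ✓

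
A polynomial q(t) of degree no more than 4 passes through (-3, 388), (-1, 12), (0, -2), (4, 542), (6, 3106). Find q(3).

Write q(t) = at^4 + bt^3 + ct^2 + dt + e. Substituting each data point gives a linear system:
  81a - 27b + 9c - 3d + e = 388
  a - b + c - d + e = 12
  e = -2
  256a + 64b + 16c + 4d + e = 542
  1296a + 216b + 36c + 6d + e = 3106
Solving the system yields a = 3, b = -4, c = 3, d = -4, e = -2.
So q(t) = 3t^4 - 4t^3 + 3t^2 - 4t - 2.
Then q(3) = 148.

148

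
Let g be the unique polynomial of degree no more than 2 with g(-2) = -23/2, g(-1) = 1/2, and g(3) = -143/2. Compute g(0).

1/2

Write g(u) = au^2 + bu + c. Substituting each data point gives a linear system:
  4a - 2b + c = -23/2
  a - b + c = 1/2
  9a + 3b + c = -143/2
Solving the system yields a = -6, b = -6, c = 1/2.
So g(u) = -6u^2 - 6u + 1/2.
Then g(0) = 1/2.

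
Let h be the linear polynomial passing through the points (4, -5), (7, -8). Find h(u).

Write h(u) = au + b. Substituting each data point gives a linear system:
  4a + b = -5
  7a + b = -8
Solving the system yields a = -1, b = -1.
So h(u) = -u - 1.
Check: h(7) = -8. ✓

h(u) = -u - 1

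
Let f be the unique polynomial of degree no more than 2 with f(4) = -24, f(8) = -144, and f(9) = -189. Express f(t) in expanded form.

Write f(t) = at^2 + bt + c. Substituting each data point gives a linear system:
  16a + 4b + c = -24
  64a + 8b + c = -144
  81a + 9b + c = -189
Solving the system yields a = -3, b = 6, c = 0.
So f(t) = -3t² + 6t.
Check: f(4) = -24. ✓

f(t) = -3t^2 + 6t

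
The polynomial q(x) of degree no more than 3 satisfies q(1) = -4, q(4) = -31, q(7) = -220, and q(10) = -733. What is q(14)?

Write q(x) = ax^3 + bx^2 + cx + d. Substituting each data point gives a linear system:
  a + b + c + d = -4
  64a + 16b + 4c + d = -31
  343a + 49b + 7c + d = -220
  1000a + 100b + 10c + d = -733
Solving the system yields a = -1, b = 3, c = -3, d = -3.
So q(x) = -x³ + 3x² - 3x - 3.
Then q(14) = -2201.

-2201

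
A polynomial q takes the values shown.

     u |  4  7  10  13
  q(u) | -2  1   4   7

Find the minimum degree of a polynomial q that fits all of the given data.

Forward differences of the values at u = 4, 7, 10, 13:
  q  : -2  1  4  7
  Δ  : 3  3  3
  Δ^2: 0  0
  Δ^3: 0
The first differences are constant (3) and nonzero, while all higher differences vanish, so the minimal degree is 1.

1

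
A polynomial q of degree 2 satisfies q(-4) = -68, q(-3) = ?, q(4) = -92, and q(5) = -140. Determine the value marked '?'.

The 3 known points determine the degree-2 polynomial uniquely.
Write q(u) = au^2 + bu + c. Substituting each data point gives a linear system:
  16a - 4b + c = -68
  16a + 4b + c = -92
  25a + 5b + c = -140
Solving the system yields a = -5, b = -3, c = 0.
So q(u) = -5u^2 - 3u.
Then q(-3) = -36.

-36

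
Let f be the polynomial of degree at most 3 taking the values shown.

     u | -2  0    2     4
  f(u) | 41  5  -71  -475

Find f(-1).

Using the Lagrange interpolation formula with nodes -2, 0, 2, 4:
  L_0(u) = u(u - 2)(u - 4) / -48
  L_1(u) = (u + 2)(u - 2)(u - 4) / 16
  L_2(u) = (u + 2)u(u - 4) / -16
  L_3(u) = (u + 2)u(u - 2) / 48
Then f(u) = 41·L_0(u) + 5·L_1(u) - 71·L_2(u) - 475·L_3(u).
Expanding and collecting terms gives f(u) = -6u^3 - 5u^2 - 4u + 5.
Evaluating at u = -1: f(-1) = 10.

10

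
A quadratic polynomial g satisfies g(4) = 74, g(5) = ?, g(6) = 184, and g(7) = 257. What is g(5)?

On equispaced nodes a degree-2 polynomial has vanishing third forward difference, so
  - g(4) + 3·g(5) - 3·g(6) + g(7) = 0.
Substituting the known values and solving for g(5):
  3·g(5) = 369
  g(5) = 123.

123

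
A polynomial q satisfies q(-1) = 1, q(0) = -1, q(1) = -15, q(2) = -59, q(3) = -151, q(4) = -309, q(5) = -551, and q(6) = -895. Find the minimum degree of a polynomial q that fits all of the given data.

Forward differences of the values at n = -1, 0, 1, 2, 3, 4, 5, 6:
  q  : 1  -1  -15  -59  -151  -309  -551  -895
  Δ  : -2  -14  -44  -92  -158  -242  -344
  Δ^2: -12  -30  -48  -66  -84  -102
  Δ^3: -18  -18  -18  -18  -18
  Δ^4: 0  0  0  0
  Δ^5: 0  0  0
  Δ^6: 0  0
  Δ^7: 0
The third differences are constant (-18) and nonzero, while all higher differences vanish, so the minimal degree is 3.

3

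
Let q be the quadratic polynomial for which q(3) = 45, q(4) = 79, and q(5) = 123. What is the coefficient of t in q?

Write q(t) = at^2 + bt + c. Substituting each data point gives a linear system:
  9a + 3b + c = 45
  16a + 4b + c = 79
  25a + 5b + c = 123
Solving the system yields a = 5, b = -1, c = 3.
So q(t) = 5t^2 - t + 3.
The coefficient of t is -1.

-1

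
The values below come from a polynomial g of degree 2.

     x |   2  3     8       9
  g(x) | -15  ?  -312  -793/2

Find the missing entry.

-79/2

The 3 known points determine the degree-2 polynomial uniquely.
Write g(x) = ax^2 + bx + c. Substituting each data point gives a linear system:
  4a + 2b + c = -15
  64a + 8b + c = -312
  81a + 9b + c = -793/2
Solving the system yields a = -5, b = 1/2, c = 4.
So g(x) = -5x^2 + (1/2)x + 4.
Then g(3) = -79/2.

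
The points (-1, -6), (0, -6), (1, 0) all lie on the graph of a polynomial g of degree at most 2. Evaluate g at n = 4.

Write g(n) = an^2 + bn + c. Substituting each data point gives a linear system:
  a - b + c = -6
  c = -6
  a + b + c = 0
Solving the system yields a = 3, b = 3, c = -6.
So g(n) = 3n² + 3n - 6.
Then g(4) = 54.

54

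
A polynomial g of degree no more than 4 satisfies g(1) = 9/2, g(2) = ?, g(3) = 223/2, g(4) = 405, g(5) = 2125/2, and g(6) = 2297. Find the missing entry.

17

On equispaced nodes a degree-4 polynomial has vanishing fifth forward difference, so
  - g(1) + 5·g(2) - 10·g(3) + 10·g(4) - 5·g(5) + g(6) = 0.
Substituting the known values and solving for g(2):
  5·g(2) = 85
  g(2) = 17.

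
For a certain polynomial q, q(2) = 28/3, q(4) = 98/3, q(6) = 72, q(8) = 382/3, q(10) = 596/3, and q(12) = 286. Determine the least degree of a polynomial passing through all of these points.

2

Forward differences of the values at n = 2, 4, 6, 8, 10, 12:
  q  : 28/3  98/3  72  382/3  596/3  286
  Δ  : 70/3  118/3  166/3  214/3  262/3
  Δ^2: 16  16  16  16
  Δ^3: 0  0  0
  Δ^4: 0  0
  Δ^5: 0
The second differences are constant (16) and nonzero, while all higher differences vanish, so the minimal degree is 2.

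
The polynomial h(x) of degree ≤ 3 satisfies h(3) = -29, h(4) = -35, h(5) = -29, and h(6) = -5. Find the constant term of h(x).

Write h(x) = ax^3 + bx^2 + cx + d. Substituting each data point gives a linear system:
  27a + 9b + 3c + d = -29
  64a + 16b + 4c + d = -35
  125a + 25b + 5c + d = -29
  216a + 36b + 6c + d = -5
Solving the system yields a = 1, b = -6, c = -1, d = 1.
So h(x) = x³ - 6x² - x + 1.
The constant term is 1.

1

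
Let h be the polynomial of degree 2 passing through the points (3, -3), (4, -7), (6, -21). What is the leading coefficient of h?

Write h(n) = an^2 + bn + c. Substituting each data point gives a linear system:
  9a + 3b + c = -3
  16a + 4b + c = -7
  36a + 6b + c = -21
Solving the system yields a = -1, b = 3, c = -3.
So h(n) = -n^2 + 3n - 3.
The leading coefficient is -1.

-1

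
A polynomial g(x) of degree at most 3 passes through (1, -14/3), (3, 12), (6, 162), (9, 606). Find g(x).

g(x) = x^3 - (5/3)x^2 + 2x - 6

Write g(x) = ax^3 + bx^2 + cx + d. Substituting each data point gives a linear system:
  a + b + c + d = -14/3
  27a + 9b + 3c + d = 12
  216a + 36b + 6c + d = 162
  729a + 81b + 9c + d = 606
Solving the system yields a = 1, b = -5/3, c = 2, d = -6.
So g(x) = x^3 - (5/3)x^2 + 2x - 6.
Check: g(1) = -14/3. ✓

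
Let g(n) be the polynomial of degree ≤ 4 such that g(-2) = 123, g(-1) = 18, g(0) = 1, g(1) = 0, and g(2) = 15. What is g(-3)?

Forward differences of the values at n = -2, -1, 0, 1, 2:
  g  : 123  18  1  0  15
  Δ  : -105  -17  -1  15
  Δ^2: 88  16  16
  Δ^3: -72  0
  Δ^4: 72
The fourth differences are constant, confirming degree 4.
Interpolating (Newton forward form) and evaluating at n = -3 gives g(-3) = 460.

460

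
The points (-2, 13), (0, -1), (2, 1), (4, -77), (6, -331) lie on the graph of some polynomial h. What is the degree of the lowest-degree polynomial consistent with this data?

3

Forward differences of the values at u = -2, 0, 2, 4, 6:
  h  : 13  -1  1  -77  -331
  Δ  : -14  2  -78  -254
  Δ^2: 16  -80  -176
  Δ^3: -96  -96
  Δ^4: 0
The third differences are constant (-96) and nonzero, while all higher differences vanish, so the minimal degree is 3.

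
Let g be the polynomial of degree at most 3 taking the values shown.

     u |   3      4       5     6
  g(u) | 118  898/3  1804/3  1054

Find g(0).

Forward differences of the values at u = 3, 4, 5, 6:
  g  : 118  898/3  1804/3  1054
  Δ  : 544/3  302  1358/3
  Δ^2: 362/3  452/3
  Δ^3: 30
The third differences are constant, confirming degree 3.
Interpolating (Newton forward form) and evaluating at u = 0 gives g(0) = -2.

-2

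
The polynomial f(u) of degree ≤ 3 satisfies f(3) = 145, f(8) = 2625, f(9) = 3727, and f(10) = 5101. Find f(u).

Using the Lagrange interpolation formula with nodes 3, 8, 9, 10:
  L_0(u) = (u - 8)(u - 9)(u - 10) / -210
  L_1(u) = (u - 3)(u - 9)(u - 10) / 10
  L_2(u) = (u - 3)(u - 8)(u - 10) / -6
  L_3(u) = (u - 3)(u - 8)(u - 9) / 14
Then f(u) = 145·L_0(u) + 2625·L_1(u) + 3727·L_2(u) + 5101·L_3(u).
Expanding and collecting terms gives f(u) = 5u^3 + u^2 + 1.
Check: f(9) = 3727. ✓

f(u) = 5u^3 + u^2 + 1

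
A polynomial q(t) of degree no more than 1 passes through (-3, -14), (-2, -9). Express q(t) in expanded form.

q(t) = 5t + 1

Write q(t) = at + b. Substituting each data point gives a linear system:
  -3a + b = -14
  -2a + b = -9
Solving the system yields a = 5, b = 1.
So q(t) = 5t + 1.
Check: q(-3) = -14. ✓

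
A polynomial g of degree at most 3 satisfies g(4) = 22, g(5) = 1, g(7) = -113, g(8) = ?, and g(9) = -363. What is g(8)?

-218

The 4 known points determine the degree-3 polynomial uniquely.
Write g(s) = as^3 + bs^2 + cs + d. Substituting each data point gives a linear system:
  64a + 16b + 4c + d = 22
  125a + 25b + 5c + d = 1
  343a + 49b + 7c + d = -113
  729a + 81b + 9c + d = -363
Solving the system yields a = -1, b = 4, c = 4, d = 6.
So g(s) = -s³ + 4s² + 4s + 6.
Then g(8) = -218.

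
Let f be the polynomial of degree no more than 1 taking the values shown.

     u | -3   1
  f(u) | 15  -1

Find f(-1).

Write f(u) = au + b. Substituting each data point gives a linear system:
  -3a + b = 15
  a + b = -1
Solving the system yields a = -4, b = 3.
So f(u) = -4u + 3.
Then f(-1) = 7.

7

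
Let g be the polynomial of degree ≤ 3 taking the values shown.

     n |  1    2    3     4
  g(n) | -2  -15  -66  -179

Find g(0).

Using the Lagrange interpolation formula with nodes 1, 2, 3, 4:
  L_0(n) = (n - 2)(n - 3)(n - 4) / -6
  L_1(n) = (n - 1)(n - 3)(n - 4) / 2
  L_2(n) = (n - 1)(n - 2)(n - 4) / -2
  L_3(n) = (n - 1)(n - 2)(n - 3) / 6
Then g(n) = -2·L_0(n) - 15·L_1(n) - 66·L_2(n) - 179·L_3(n).
Expanding and collecting terms gives g(n) = -4n^3 + 5n^2 - 3.
Evaluating at n = 0: g(0) = -3.

-3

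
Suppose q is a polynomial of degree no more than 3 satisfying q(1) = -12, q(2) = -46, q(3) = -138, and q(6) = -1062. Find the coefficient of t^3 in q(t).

-5

Write q(t) = at^3 + bt^2 + ct + d. Substituting each data point gives a linear system:
  a + b + c + d = -12
  8a + 4b + 2c + d = -46
  27a + 9b + 3c + d = -138
  216a + 36b + 6c + d = -1062
Solving the system yields a = -5, b = 1, c = -2, d = -6.
So q(t) = -5t^3 + t^2 - 2t - 6.
The leading coefficient is -5.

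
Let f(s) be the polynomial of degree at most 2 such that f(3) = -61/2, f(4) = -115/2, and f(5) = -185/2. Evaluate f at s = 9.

-625/2

Forward differences of the values at s = 3, 4, 5:
  f  : -61/2  -115/2  -185/2
  Δ  : -27  -35
  Δ^2: -8
The second differences are constant, confirming degree 2.
Interpolating (Newton forward form) and evaluating at s = 9 gives f(9) = -625/2.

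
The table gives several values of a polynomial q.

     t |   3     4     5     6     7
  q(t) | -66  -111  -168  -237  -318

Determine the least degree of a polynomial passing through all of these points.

2

Forward differences of the values at t = 3, 4, 5, 6, 7:
  q  : -66  -111  -168  -237  -318
  Δ  : -45  -57  -69  -81
  Δ^2: -12  -12  -12
  Δ^3: 0  0
  Δ^4: 0
The second differences are constant (-12) and nonzero, while all higher differences vanish, so the minimal degree is 2.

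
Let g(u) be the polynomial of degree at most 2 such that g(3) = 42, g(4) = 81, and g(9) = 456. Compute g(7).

270

Write g(u) = au^2 + bu + c. Substituting each data point gives a linear system:
  9a + 3b + c = 42
  16a + 4b + c = 81
  81a + 9b + c = 456
Solving the system yields a = 6, b = -3, c = -3.
So g(u) = 6u^2 - 3u - 3.
Then g(7) = 270.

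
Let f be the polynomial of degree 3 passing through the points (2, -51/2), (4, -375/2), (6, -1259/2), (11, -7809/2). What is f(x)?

f(x) = -3x^3 + x^2 - 3x + 1/2

Using the Lagrange interpolation formula with nodes 2, 4, 6, 11:
  L_0(x) = (x - 4)(x - 6)(x - 11) / -72
  L_1(x) = (x - 2)(x - 6)(x - 11) / 28
  L_2(x) = (x - 2)(x - 4)(x - 11) / -40
  L_3(x) = (x - 2)(x - 4)(x - 6) / 315
Then f(x) = -51/2·L_0(x) - 375/2·L_1(x) - 1259/2·L_2(x) - 7809/2·L_3(x).
Expanding and collecting terms gives f(x) = -3x^3 + x^2 - 3x + 1/2.
Check: f(4) = -375/2. ✓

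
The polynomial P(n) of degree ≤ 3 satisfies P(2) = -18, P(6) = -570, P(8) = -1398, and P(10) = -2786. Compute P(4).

-158

Using the Lagrange interpolation formula with nodes 2, 6, 8, 10:
  L_0(n) = (n - 6)(n - 8)(n - 10) / -192
  L_1(n) = (n - 2)(n - 8)(n - 10) / 32
  L_2(n) = (n - 2)(n - 6)(n - 10) / -24
  L_3(n) = (n - 2)(n - 6)(n - 8) / 64
Then P(n) = -18·L_0(n) - 570·L_1(n) - 1398·L_2(n) - 2786·L_3(n).
Expanding and collecting terms gives P(n) = -3n³ + 2n² + 2n - 6.
Evaluating at n = 4: P(4) = -158.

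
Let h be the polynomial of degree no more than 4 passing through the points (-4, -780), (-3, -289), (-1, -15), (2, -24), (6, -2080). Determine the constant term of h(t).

-4

Write h(t) = at^4 + bt^3 + ct^2 + dt + e. Substituting each data point gives a linear system:
  256a - 64b + 16c - 4d + e = -780
  81a - 27b + 9c - 3d + e = -289
  a - b + c - d + e = -15
  16a + 8b + 4c + 2d + e = -24
  1296a + 216b + 36c + 6d + e = -2080
Solving the system yields a = -2, b = 3, c = -4, d = 2, e = -4.
So h(t) = -2t^4 + 3t^3 - 4t^2 + 2t - 4.
The constant term is -4.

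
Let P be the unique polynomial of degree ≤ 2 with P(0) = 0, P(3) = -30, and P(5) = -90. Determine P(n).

P(n) = -4n^2 + 2n

Write P(n) = an^2 + bn + c. Substituting each data point gives a linear system:
  c = 0
  9a + 3b + c = -30
  25a + 5b + c = -90
Solving the system yields a = -4, b = 2, c = 0.
So P(n) = -4n^2 + 2n.
Check: P(5) = -90. ✓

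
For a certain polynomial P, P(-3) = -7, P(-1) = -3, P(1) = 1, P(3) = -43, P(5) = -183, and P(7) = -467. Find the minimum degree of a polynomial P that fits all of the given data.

Forward differences of the values at u = -3, -1, 1, 3, 5, 7:
  P  : -7  -3  1  -43  -183  -467
  Δ  : 4  4  -44  -140  -284
  Δ^2: 0  -48  -96  -144
  Δ^3: -48  -48  -48
  Δ^4: 0  0
  Δ^5: 0
The third differences are constant (-48) and nonzero, while all higher differences vanish, so the minimal degree is 3.

3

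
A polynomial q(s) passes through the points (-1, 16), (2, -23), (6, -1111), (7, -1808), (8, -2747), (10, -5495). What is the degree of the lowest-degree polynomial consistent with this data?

3

Divided differences on the nodes -1, 2, 6, 7, 8, 10:
  order 0: 16  -23  -1111  -1808  -2747  -5495
  order 1: -13  -272  -697  -939  -1374
  order 2: -37  -85  -121  -145
  order 3: -6  -6  -6
  order 4: 0  0
  order 5: 0
The order-3 divided differences are all -6 (nonzero) and every higher order vanishes, so the data lies on a polynomial of degree exactly 3.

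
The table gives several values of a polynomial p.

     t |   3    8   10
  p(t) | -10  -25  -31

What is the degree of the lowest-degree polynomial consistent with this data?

Divided differences on the nodes 3, 8, 10:
  order 0: -10  -25  -31
  order 1: -3  -3
  order 2: 0
The order-1 divided differences are all -3 (nonzero) and every higher order vanishes, so the data lies on a polynomial of degree exactly 1.

1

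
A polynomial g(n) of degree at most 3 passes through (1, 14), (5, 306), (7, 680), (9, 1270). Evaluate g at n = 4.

185

Using the Lagrange interpolation formula with nodes 1, 5, 7, 9:
  L_0(n) = (n - 5)(n - 7)(n - 9) / -192
  L_1(n) = (n - 1)(n - 7)(n - 9) / 32
  L_2(n) = (n - 1)(n - 5)(n - 9) / -24
  L_3(n) = (n - 1)(n - 5)(n - 7) / 64
Then g(n) = 14·L_0(n) + 306·L_1(n) + 680·L_2(n) + 1270·L_3(n).
Expanding and collecting terms gives g(n) = n^3 + 6n^2 + 6n + 1.
Evaluating at n = 4: g(4) = 185.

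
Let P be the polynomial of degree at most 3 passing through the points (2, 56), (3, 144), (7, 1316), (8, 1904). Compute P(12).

5976

Write P(t) = at^3 + bt^2 + ct + d. Substituting each data point gives a linear system:
  8a + 4b + 2c + d = 56
  27a + 9b + 3c + d = 144
  343a + 49b + 7c + d = 1316
  512a + 64b + 8c + d = 1904
Solving the system yields a = 3, b = 5, c = 6, d = 0.
So P(t) = 3t³ + 5t² + 6t.
Then P(12) = 5976.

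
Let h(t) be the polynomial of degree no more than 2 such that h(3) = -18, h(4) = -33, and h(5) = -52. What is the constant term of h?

3

Write h(t) = at^2 + bt + c. Substituting each data point gives a linear system:
  9a + 3b + c = -18
  16a + 4b + c = -33
  25a + 5b + c = -52
Solving the system yields a = -2, b = -1, c = 3.
So h(t) = -2t² - t + 3.
The constant term is 3.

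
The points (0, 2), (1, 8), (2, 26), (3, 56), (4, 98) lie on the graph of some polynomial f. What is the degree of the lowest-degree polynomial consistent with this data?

Forward differences of the values at u = 0, 1, 2, 3, 4:
  f  : 2  8  26  56  98
  Δ  : 6  18  30  42
  Δ^2: 12  12  12
  Δ^3: 0  0
  Δ^4: 0
The second differences are constant (12) and nonzero, while all higher differences vanish, so the minimal degree is 2.

2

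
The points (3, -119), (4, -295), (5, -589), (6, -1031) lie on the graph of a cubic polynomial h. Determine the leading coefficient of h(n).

-5

Write h(n) = an^3 + bn^2 + cn + d. Substituting each data point gives a linear system:
  27a + 9b + 3c + d = -119
  64a + 16b + 4c + d = -295
  125a + 25b + 5c + d = -589
  216a + 36b + 6c + d = -1031
Solving the system yields a = -5, b = 1, c = 2, d = 1.
So h(n) = -5n^3 + n^2 + 2n + 1.
The leading coefficient is -5.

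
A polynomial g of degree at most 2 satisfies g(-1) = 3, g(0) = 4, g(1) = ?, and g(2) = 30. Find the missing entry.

13

On equispaced nodes a degree-2 polynomial has vanishing third forward difference, so
  - g(-1) + 3·g(0) - 3·g(1) + g(2) = 0.
Substituting the known values and solving for g(1):
  -3·g(1) = -39
  g(1) = 13.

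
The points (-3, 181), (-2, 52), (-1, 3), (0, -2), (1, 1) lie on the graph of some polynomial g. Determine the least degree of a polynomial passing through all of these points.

Forward differences of the values at n = -3, -2, -1, 0, 1:
  g  : 181  52  3  -2  1
  Δ  : -129  -49  -5  3
  Δ^2: 80  44  8
  Δ^3: -36  -36
  Δ^4: 0
The third differences are constant (-36) and nonzero, while all higher differences vanish, so the minimal degree is 3.

3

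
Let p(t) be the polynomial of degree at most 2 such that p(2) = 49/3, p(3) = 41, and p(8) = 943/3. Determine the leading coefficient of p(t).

5

Write p(t) = at^2 + bt + c. Substituting each data point gives a linear system:
  4a + 2b + c = 49/3
  9a + 3b + c = 41
  64a + 8b + c = 943/3
Solving the system yields a = 5, b = -1/3, c = -3.
So p(t) = 5t² - (1/3)t - 3.
The leading coefficient is 5.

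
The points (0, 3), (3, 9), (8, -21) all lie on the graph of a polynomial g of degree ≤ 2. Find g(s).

g(s) = -s^2 + 5s + 3

Write g(s) = as^2 + bs + c. Substituting each data point gives a linear system:
  c = 3
  9a + 3b + c = 9
  64a + 8b + c = -21
Solving the system yields a = -1, b = 5, c = 3.
So g(s) = -s² + 5s + 3.
Check: g(8) = -21. ✓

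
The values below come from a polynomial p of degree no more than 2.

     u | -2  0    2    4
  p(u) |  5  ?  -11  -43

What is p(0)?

The 3 known points determine the degree-2 polynomial uniquely.
Write p(u) = au^2 + bu + c. Substituting each data point gives a linear system:
  4a - 2b + c = 5
  4a + 2b + c = -11
  16a + 4b + c = -43
Solving the system yields a = -2, b = -4, c = 5.
So p(u) = -2u² - 4u + 5.
Then p(0) = 5.

5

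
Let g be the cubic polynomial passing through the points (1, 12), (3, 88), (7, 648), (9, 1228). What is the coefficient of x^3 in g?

Write g(x) = ax^3 + bx^2 + cx + d. Substituting each data point gives a linear system:
  a + b + c + d = 12
  27a + 9b + 3c + d = 88
  343a + 49b + 7c + d = 648
  729a + 81b + 9c + d = 1228
Solving the system yields a = 1, b = 6, c = 1, d = 4.
So g(x) = x³ + 6x² + x + 4.
The leading coefficient is 1.

1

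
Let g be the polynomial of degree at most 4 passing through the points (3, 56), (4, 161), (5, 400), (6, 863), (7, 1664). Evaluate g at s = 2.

19

Write g(s) = as^4 + bs^3 + cs^2 + ds + e. Substituting each data point gives a linear system:
  81a + 27b + 9c + 3d + e = 56
  256a + 64b + 16c + 4d + e = 161
  625a + 125b + 25c + 5d + e = 400
  1296a + 216b + 36c + 6d + e = 863
  2401a + 343b + 49c + 7d + e = 1664
Solving the system yields a = 1, b = -3, c = 6, d = -1, e = 5.
So g(s) = s^4 - 3s^3 + 6s^2 - s + 5.
Then g(2) = 19.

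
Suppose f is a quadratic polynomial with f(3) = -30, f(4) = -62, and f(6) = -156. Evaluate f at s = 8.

Write f(s) = as^2 + bs + c. Substituting each data point gives a linear system:
  9a + 3b + c = -30
  16a + 4b + c = -62
  36a + 6b + c = -156
Solving the system yields a = -5, b = 3, c = 6.
So f(s) = -5s^2 + 3s + 6.
Then f(8) = -290.

-290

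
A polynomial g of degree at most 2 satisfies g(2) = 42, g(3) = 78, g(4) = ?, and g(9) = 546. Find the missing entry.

126

The 3 known points determine the degree-2 polynomial uniquely.
Write g(x) = ax^2 + bx + c. Substituting each data point gives a linear system:
  4a + 2b + c = 42
  9a + 3b + c = 78
  81a + 9b + c = 546
Solving the system yields a = 6, b = 6, c = 6.
So g(x) = 6x^2 + 6x + 6.
Then g(4) = 126.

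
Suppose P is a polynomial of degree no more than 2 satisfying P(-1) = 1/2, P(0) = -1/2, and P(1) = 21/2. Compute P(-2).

27/2

Write P(u) = au^2 + bu + c. Substituting each data point gives a linear system:
  a - b + c = 1/2
  c = -1/2
  a + b + c = 21/2
Solving the system yields a = 6, b = 5, c = -1/2.
So P(u) = 6u² + 5u - 1/2.
Then P(-2) = 27/2.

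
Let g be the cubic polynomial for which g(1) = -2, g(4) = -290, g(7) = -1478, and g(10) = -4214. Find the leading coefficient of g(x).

Write g(x) = ax^3 + bx^2 + cx + d. Substituting each data point gives a linear system:
  a + b + c + d = -2
  64a + 16b + 4c + d = -290
  343a + 49b + 7c + d = -1478
  1000a + 100b + 10c + d = -4214
Solving the system yields a = -4, b = -2, c = -2, d = 6.
So g(x) = -4x³ - 2x² - 2x + 6.
The leading coefficient is -4.

-4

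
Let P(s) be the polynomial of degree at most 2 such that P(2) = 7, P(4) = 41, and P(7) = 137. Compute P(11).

Using the Lagrange interpolation formula with nodes 2, 4, 7:
  L_0(s) = (s - 4)(s - 7) / 10
  L_1(s) = (s - 2)(s - 7) / -6
  L_2(s) = (s - 2)(s - 4) / 15
Then P(s) = 7·L_0(s) + 41·L_1(s) + 137·L_2(s).
Expanding and collecting terms gives P(s) = 3s² - s - 3.
Evaluating at s = 11: P(11) = 349.

349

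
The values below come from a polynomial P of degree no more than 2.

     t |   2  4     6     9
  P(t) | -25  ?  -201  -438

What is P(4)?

The 3 known points determine the degree-2 polynomial uniquely.
Write P(t) = at^2 + bt + c. Substituting each data point gives a linear system:
  4a + 2b + c = -25
  36a + 6b + c = -201
  81a + 9b + c = -438
Solving the system yields a = -5, b = -4, c = 3.
So P(t) = -5t^2 - 4t + 3.
Then P(4) = -93.

-93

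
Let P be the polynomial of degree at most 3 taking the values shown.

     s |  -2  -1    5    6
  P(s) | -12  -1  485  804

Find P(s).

Using the Lagrange interpolation formula with nodes -2, -1, 5, 6:
  L_0(s) = (s + 1)(s - 5)(s - 6) / -56
  L_1(s) = (s + 2)(s - 5)(s - 6) / 42
  L_2(s) = (s + 2)(s + 1)(s - 6) / -42
  L_3(s) = (s + 2)(s + 1)(s - 5) / 56
Then P(s) = -12·L_0(s) - 1·L_1(s) + 485·L_2(s) + 804·L_3(s).
Expanding and collecting terms gives P(s) = 3s^3 + 4s^2 + 2s.
Check: P(5) = 485. ✓

P(s) = 3s^3 + 4s^2 + 2s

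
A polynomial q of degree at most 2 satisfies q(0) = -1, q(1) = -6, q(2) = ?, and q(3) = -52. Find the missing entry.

On equispaced nodes a degree-2 polynomial has vanishing third forward difference, so
  - q(0) + 3·q(1) - 3·q(2) + q(3) = 0.
Substituting the known values and solving for q(2):
  -3·q(2) = 69
  q(2) = -23.

-23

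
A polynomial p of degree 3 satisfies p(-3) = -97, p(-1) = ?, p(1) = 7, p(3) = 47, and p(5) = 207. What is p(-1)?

-9

On equispaced nodes a degree-3 polynomial has vanishing fourth forward difference, so
  p(-3) - 4·p(-1) + 6·p(1) - 4·p(3) + p(5) = 0.
Substituting the known values and solving for p(-1):
  -4·p(-1) = 36
  p(-1) = -9.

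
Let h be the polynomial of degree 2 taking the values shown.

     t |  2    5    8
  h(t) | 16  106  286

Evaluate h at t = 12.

666

Using the Lagrange interpolation formula with nodes 2, 5, 8:
  L_0(t) = (t - 5)(t - 8) / 18
  L_1(t) = (t - 2)(t - 8) / -9
  L_2(t) = (t - 2)(t - 5) / 18
Then h(t) = 16·L_0(t) + 106·L_1(t) + 286·L_2(t).
Expanding and collecting terms gives h(t) = 5t^2 - 5t + 6.
Evaluating at t = 12: h(12) = 666.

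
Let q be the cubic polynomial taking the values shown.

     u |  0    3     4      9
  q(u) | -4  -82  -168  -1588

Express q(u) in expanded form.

Write q(u) = au^3 + bu^2 + cu + d. Substituting each data point gives a linear system:
  d = -4
  27a + 9b + 3c + d = -82
  64a + 16b + 4c + d = -168
  729a + 81b + 9c + d = -1588
Solving the system yields a = -2, b = -1, c = -5, d = -4.
So q(u) = -2u³ - u² - 5u - 4.
Check: q(3) = -82. ✓

q(u) = -2u^3 - u^2 - 5u - 4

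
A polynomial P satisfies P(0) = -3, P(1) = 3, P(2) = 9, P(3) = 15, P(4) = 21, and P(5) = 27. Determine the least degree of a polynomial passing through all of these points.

1

Forward differences of the values at u = 0, 1, 2, 3, 4, 5:
  P  : -3  3  9  15  21  27
  Δ  : 6  6  6  6  6
  Δ^2: 0  0  0  0
  Δ^3: 0  0  0
  Δ^4: 0  0
  Δ^5: 0
The first differences are constant (6) and nonzero, while all higher differences vanish, so the minimal degree is 1.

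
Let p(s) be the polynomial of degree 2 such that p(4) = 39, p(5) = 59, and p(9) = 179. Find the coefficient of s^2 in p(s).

Write p(s) = as^2 + bs + c. Substituting each data point gives a linear system:
  16a + 4b + c = 39
  25a + 5b + c = 59
  81a + 9b + c = 179
Solving the system yields a = 2, b = 2, c = -1.
So p(s) = 2s^2 + 2s - 1.
The leading coefficient is 2.

2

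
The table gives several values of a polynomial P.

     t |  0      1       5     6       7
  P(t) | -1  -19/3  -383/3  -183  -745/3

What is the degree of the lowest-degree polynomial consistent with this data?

Divided differences on the nodes 0, 1, 5, 6, 7:
  order 0: -1  -19/3  -383/3  -183  -745/3
  order 1: -16/3  -91/3  -166/3  -196/3
  order 2: -5  -5  -5
  order 3: 0  0
  order 4: 0
The order-2 divided differences are all -5 (nonzero) and every higher order vanishes, so the data lies on a polynomial of degree exactly 2.

2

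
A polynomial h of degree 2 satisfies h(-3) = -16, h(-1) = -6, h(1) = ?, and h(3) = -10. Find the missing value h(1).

The 3 known points determine the degree-2 polynomial uniquely.
Write h(s) = as^2 + bs + c. Substituting each data point gives a linear system:
  9a - 3b + c = -16
  a - b + c = -6
  9a + 3b + c = -10
Solving the system yields a = -1, b = 1, c = -4.
So h(s) = -s² + s - 4.
Then h(1) = -4.

-4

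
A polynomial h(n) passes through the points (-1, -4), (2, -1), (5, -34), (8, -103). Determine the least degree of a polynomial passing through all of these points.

2

Forward differences of the values at n = -1, 2, 5, 8:
  h  : -4  -1  -34  -103
  Δ  : 3  -33  -69
  Δ^2: -36  -36
  Δ^3: 0
The second differences are constant (-36) and nonzero, while all higher differences vanish, so the minimal degree is 2.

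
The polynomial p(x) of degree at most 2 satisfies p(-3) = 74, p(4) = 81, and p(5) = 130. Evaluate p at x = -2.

39

Using the Lagrange interpolation formula with nodes -3, 4, 5:
  L_0(x) = (x - 4)(x - 5) / 56
  L_1(x) = (x + 3)(x - 5) / -7
  L_2(x) = (x + 3)(x - 4) / 8
Then p(x) = 74·L_0(x) + 81·L_1(x) + 130·L_2(x).
Expanding and collecting terms gives p(x) = 6x^2 - 5x + 5.
Evaluating at x = -2: p(-2) = 39.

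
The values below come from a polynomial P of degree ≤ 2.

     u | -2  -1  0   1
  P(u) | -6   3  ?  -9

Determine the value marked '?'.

2

The 3 known points determine the degree-2 polynomial uniquely.
Write P(u) = au^2 + bu + c. Substituting each data point gives a linear system:
  4a - 2b + c = -6
  a - b + c = 3
  a + b + c = -9
Solving the system yields a = -5, b = -6, c = 2.
So P(u) = -5u^2 - 6u + 2.
Then P(0) = 2.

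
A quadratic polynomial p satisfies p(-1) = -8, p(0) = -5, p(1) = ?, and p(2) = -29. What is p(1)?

On equispaced nodes a degree-2 polynomial has vanishing third forward difference, so
  - p(-1) + 3·p(0) - 3·p(1) + p(2) = 0.
Substituting the known values and solving for p(1):
  -3·p(1) = 36
  p(1) = -12.

-12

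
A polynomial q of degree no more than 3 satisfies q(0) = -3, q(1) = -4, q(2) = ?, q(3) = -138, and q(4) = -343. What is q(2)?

On equispaced nodes a degree-3 polynomial has vanishing fourth forward difference, so
  q(0) - 4·q(1) + 6·q(2) - 4·q(3) + q(4) = 0.
Substituting the known values and solving for q(2):
  6·q(2) = -222
  q(2) = -37.

-37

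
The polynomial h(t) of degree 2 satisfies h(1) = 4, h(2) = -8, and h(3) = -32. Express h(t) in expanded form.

Write h(t) = at^2 + bt + c. Substituting each data point gives a linear system:
  a + b + c = 4
  4a + 2b + c = -8
  9a + 3b + c = -32
Solving the system yields a = -6, b = 6, c = 4.
So h(t) = -6t² + 6t + 4.
Check: h(3) = -32. ✓

h(t) = -6t^2 + 6t + 4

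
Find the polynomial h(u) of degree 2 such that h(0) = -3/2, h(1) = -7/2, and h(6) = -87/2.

Using the Lagrange interpolation formula with nodes 0, 1, 6:
  L_0(u) = (u - 1)(u - 6) / 6
  L_1(u) = u(u - 6) / -5
  L_2(u) = u(u - 1) / 30
Then h(u) = -3/2·L_0(u) - 7/2·L_1(u) - 87/2·L_2(u).
Expanding and collecting terms gives h(u) = -u^2 - u - 3/2.
Check: h(6) = -87/2. ✓

h(u) = -u^2 - u - 3/2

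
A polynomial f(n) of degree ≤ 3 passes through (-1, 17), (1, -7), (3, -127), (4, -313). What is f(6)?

Using the Lagrange interpolation formula with nodes -1, 1, 3, 4:
  L_0(n) = (n - 1)(n - 3)(n - 4) / -40
  L_1(n) = (n + 1)(n - 3)(n - 4) / 12
  L_2(n) = (n + 1)(n - 1)(n - 4) / -8
  L_3(n) = (n + 1)(n - 1)(n - 3) / 15
Then f(n) = 17·L_0(n) - 7·L_1(n) - 127·L_2(n) - 313·L_3(n).
Expanding and collecting terms gives f(n) = -6n^3 + 6n^2 - 6n - 1.
Evaluating at n = 6: f(6) = -1117.

-1117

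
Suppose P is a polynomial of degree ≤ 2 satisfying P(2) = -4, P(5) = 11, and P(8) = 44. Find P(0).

Write P(t) = at^2 + bt + c. Substituting each data point gives a linear system:
  4a + 2b + c = -4
  25a + 5b + c = 11
  64a + 8b + c = 44
Solving the system yields a = 1, b = -2, c = -4.
So P(t) = t^2 - 2t - 4.
Then P(0) = -4.

-4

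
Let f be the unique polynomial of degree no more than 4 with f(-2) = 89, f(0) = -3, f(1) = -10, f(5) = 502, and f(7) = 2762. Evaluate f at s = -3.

Using the Lagrange interpolation formula with nodes -2, 0, 1, 5, 7:
  L_0(s) = s(s - 1)(s - 5)(s - 7) / 378
  L_1(s) = (s + 2)(s - 1)(s - 5)(s - 7) / -70
  L_2(s) = (s + 2)s(s - 5)(s - 7) / 72
  L_3(s) = (s + 2)s(s - 1)(s - 7) / -280
  L_4(s) = (s + 2)s(s - 1)(s - 5) / 756
Then f(s) = 89·L_0(s) - 3·L_1(s) - 10·L_2(s) + 502·L_3(s) + 2762·L_4(s).
Expanding and collecting terms gives f(s) = 2s^4 - 6s^3 + s^2 - 4s - 3.
Evaluating at s = -3: f(-3) = 342.

342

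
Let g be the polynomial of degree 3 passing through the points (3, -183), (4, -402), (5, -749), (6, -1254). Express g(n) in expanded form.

g(n) = -5n^3 - 4n^2 - 6n + 6

Write g(n) = an^3 + bn^2 + cn + d. Substituting each data point gives a linear system:
  27a + 9b + 3c + d = -183
  64a + 16b + 4c + d = -402
  125a + 25b + 5c + d = -749
  216a + 36b + 6c + d = -1254
Solving the system yields a = -5, b = -4, c = -6, d = 6.
So g(n) = -5n^3 - 4n^2 - 6n + 6.
Check: g(4) = -402. ✓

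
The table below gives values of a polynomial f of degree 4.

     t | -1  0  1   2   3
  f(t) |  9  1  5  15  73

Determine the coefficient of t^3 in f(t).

-5

Write f(t) = at^4 + bt^3 + ct^2 + dt + e. Substituting each data point gives a linear system:
  a - b + c - d + e = 9
  e = 1
  a + b + c + d + e = 5
  16a + 8b + 4c + 2d + e = 15
  81a + 27b + 9c + 3d + e = 73
Solving the system yields a = 2, b = -5, c = 4, d = 3, e = 1.
So f(t) = 2t^4 - 5t^3 + 4t^2 + 3t + 1.
The coefficient of t^3 is -5.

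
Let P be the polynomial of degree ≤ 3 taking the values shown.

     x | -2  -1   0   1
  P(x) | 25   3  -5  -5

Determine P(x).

Write P(x) = ax^3 + bx^2 + cx + d. Substituting each data point gives a linear system:
  -8a + 4b - 2c + d = 25
  -a + b - c + d = 3
  d = -5
  a + b + c + d = -5
Solving the system yields a = -1, b = 4, c = -3, d = -5.
So P(x) = -x³ + 4x² - 3x - 5.
Check: P(1) = -5. ✓

P(x) = -x^3 + 4x^2 - 3x - 5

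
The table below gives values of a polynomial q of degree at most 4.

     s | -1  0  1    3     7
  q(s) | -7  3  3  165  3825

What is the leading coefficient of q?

Write q(s) = as^4 + bs^3 + cs^2 + ds + e. Substituting each data point gives a linear system:
  a - b + c - d + e = -7
  e = 3
  a + b + c + d + e = 3
  81a + 27b + 9c + 3d + e = 165
  2401a + 343b + 49c + 7d + e = 3825
Solving the system yields a = 1, b = 5, c = -6, d = 0, e = 3.
So q(s) = s⁴ + 5s³ - 6s² + 3.
The leading coefficient is 1.

1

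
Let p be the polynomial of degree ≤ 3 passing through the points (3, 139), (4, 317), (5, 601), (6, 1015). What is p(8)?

Write p(x) = ax^3 + bx^2 + cx + d. Substituting each data point gives a linear system:
  27a + 9b + 3c + d = 139
  64a + 16b + 4c + d = 317
  125a + 25b + 5c + d = 601
  216a + 36b + 6c + d = 1015
Solving the system yields a = 4, b = 5, c = -5, d = 1.
So p(x) = 4x^3 + 5x^2 - 5x + 1.
Then p(8) = 2329.

2329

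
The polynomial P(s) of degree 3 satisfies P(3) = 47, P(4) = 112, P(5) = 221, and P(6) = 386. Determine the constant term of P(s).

Write P(s) = as^3 + bs^2 + cs + d. Substituting each data point gives a linear system:
  27a + 9b + 3c + d = 47
  64a + 16b + 4c + d = 112
  125a + 25b + 5c + d = 221
  216a + 36b + 6c + d = 386
Solving the system yields a = 2, b = -2, c = 5, d = -4.
So P(s) = 2s³ - 2s² + 5s - 4.
The constant term is -4.

-4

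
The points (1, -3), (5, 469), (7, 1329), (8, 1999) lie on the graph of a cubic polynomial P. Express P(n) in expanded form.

Write P(n) = an^3 + bn^2 + cn + d. Substituting each data point gives a linear system:
  a + b + c + d = -3
  125a + 25b + 5c + d = 469
  343a + 49b + 7c + d = 1329
  512a + 64b + 8c + d = 1999
Solving the system yields a = 4, b = 0, c = -6, d = -1.
So P(n) = 4n^3 - 6n - 1.
Check: P(5) = 469. ✓

P(n) = 4n^3 - 6n - 1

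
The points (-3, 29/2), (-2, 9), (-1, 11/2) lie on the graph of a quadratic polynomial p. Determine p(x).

p(x) = x^2 - (1/2)x + 4

Write p(x) = ax^2 + bx + c. Substituting each data point gives a linear system:
  9a - 3b + c = 29/2
  4a - 2b + c = 9
  a - b + c = 11/2
Solving the system yields a = 1, b = -1/2, c = 4.
So p(x) = x² - (1/2)x + 4.
Check: p(-1) = 11/2. ✓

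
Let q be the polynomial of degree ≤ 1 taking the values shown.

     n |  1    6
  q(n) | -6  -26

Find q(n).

Write q(n) = an + b. Substituting each data point gives a linear system:
  a + b = -6
  6a + b = -26
Solving the system yields a = -4, b = -2.
So q(n) = -4n - 2.
Check: q(1) = -6. ✓

q(n) = -4n - 2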